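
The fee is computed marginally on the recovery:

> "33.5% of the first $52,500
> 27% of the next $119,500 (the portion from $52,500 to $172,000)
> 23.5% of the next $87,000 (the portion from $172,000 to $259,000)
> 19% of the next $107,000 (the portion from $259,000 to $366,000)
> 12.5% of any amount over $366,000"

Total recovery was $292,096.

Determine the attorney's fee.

First $52,500 at 33.5% = $17,587.50
Next $119,500 at 27% = $32,265.00
Next $87,000 at 23.5% = $20,445.00
Remaining $33,096 at 19% = $6,288.24
Fee: $17,587.50 + $32,265.00 + $20,445.00 + $6,288.24 = $76,585.74

$76,585.74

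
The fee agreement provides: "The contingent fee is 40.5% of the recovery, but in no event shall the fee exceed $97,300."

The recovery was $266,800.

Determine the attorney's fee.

$97,300.00

40.5% of $266,800 = $108,054.00
That exceeds the $97,300 cap, so the fee is capped at $97,300.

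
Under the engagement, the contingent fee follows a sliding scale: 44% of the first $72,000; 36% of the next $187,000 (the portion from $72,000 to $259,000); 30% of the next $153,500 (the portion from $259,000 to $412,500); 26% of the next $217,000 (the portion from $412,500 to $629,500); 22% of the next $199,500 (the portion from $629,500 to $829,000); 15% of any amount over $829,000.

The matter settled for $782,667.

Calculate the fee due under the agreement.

$235,166.74

First $72,000 at 44% = $31,680.00
Next $187,000 at 36% = $67,320.00
Next $153,500 at 30% = $46,050.00
Next $217,000 at 26% = $56,420.00
Remaining $153,167 at 22% = $33,696.74
Fee: $31,680.00 + $67,320.00 + $46,050.00 + $56,420.00 + $33,696.74 = $235,166.74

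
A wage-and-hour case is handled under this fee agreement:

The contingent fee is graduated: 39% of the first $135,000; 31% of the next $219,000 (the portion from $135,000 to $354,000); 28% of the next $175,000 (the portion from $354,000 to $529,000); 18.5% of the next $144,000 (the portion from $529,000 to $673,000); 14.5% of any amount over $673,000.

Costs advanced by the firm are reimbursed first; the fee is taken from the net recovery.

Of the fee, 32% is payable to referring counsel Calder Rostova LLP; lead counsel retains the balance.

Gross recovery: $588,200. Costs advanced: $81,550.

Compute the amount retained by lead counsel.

$111,031.76

Fee base (net of costs): $588,200 − $81,550 = $506,650
First $135,000 at 39% = $52,650.00
Next $219,000 at 31% = $67,890.00
Remaining $152,650 at 28% = $42,742.00
Fee: $52,650.00 + $67,890.00 + $42,742.00 = $163,282.00
Referral share: 32% of $163,282.00 = $52,250.24; lead counsel retains $163,282.00 − $52,250.24 = $111,031.76.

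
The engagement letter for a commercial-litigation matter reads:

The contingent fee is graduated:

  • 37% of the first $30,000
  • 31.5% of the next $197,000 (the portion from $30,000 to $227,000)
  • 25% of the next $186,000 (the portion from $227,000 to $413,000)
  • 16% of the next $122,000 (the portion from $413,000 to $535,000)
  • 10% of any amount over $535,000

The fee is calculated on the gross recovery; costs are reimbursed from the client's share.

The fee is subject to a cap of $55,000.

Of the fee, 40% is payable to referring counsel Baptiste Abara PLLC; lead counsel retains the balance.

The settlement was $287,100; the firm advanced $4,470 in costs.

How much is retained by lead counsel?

Fee base is the gross recovery, $287,100; costs are reimbursed separately.
First $30,000 at 37% = $11,100.00
Next $197,000 at 31.5% = $62,055.00
Remaining $60,100 at 25% = $15,025.00
Fee: $11,100.00 + $62,055.00 + $15,025.00 = $88,180.00
$88,180.00 exceeds the $55,000 cap, so the fee is capped at $55,000.00.
Referral share: 40% of $55,000.00 = $22,000.00; lead counsel retains $55,000.00 − $22,000.00 = $33,000.00.

$33,000.00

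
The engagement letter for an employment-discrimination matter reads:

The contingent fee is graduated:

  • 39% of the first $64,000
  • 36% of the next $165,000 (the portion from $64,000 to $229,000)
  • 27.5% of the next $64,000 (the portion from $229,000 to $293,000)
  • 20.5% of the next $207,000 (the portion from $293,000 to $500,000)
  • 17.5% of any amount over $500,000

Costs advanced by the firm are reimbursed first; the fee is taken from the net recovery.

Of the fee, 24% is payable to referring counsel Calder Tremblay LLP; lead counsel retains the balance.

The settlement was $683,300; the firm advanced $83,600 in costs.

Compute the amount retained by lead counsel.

Fee base (net of costs): $683,300 − $83,600 = $599,700
First $64,000 at 39% = $24,960.00
Next $165,000 at 36% = $59,400.00
Next $64,000 at 27.5% = $17,600.00
Next $207,000 at 20.5% = $42,435.00
Remaining $99,700 at 17.5% = $17,447.50
Fee: $24,960.00 + $59,400.00 + $17,600.00 + $42,435.00 + $17,447.50 = $161,842.50
Referral share: 24% of $161,842.50 = $38,842.20; lead counsel retains $161,842.50 − $38,842.20 = $123,000.30.

$123,000.30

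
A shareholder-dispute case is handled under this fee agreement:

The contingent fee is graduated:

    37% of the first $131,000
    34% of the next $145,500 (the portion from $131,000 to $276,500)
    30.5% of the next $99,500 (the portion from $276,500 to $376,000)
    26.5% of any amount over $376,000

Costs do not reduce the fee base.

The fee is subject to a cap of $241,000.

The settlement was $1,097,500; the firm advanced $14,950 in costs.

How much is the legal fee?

Fee base is the gross recovery, $1,097,500; costs are reimbursed separately.
First $131,000 at 37% = $48,470.00
Next $145,500 at 34% = $49,470.00
Next $99,500 at 30.5% = $30,347.50
Remaining $721,500 at 26.5% = $191,197.50
Fee: $48,470.00 + $49,470.00 + $30,347.50 + $191,197.50 = $319,485.00
$319,485.00 exceeds the $241,000 cap, so the fee is capped at $241,000.00.

$241,000.00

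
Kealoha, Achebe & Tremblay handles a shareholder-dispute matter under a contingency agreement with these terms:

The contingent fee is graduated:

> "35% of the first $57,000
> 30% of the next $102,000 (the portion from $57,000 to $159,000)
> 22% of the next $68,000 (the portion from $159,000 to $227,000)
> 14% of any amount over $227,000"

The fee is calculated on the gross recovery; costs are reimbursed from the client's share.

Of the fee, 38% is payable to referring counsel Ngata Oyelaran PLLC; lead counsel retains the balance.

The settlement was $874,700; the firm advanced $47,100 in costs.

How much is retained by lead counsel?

$96,836.56

Fee base is the gross recovery, $874,700; costs are reimbursed separately.
First $57,000 at 35% = $19,950.00
Next $102,000 at 30% = $30,600.00
Next $68,000 at 22% = $14,960.00
Remaining $647,700 at 14% = $90,678.00
Fee: $19,950.00 + $30,600.00 + $14,960.00 + $90,678.00 = $156,188.00
Referral share: 38% of $156,188.00 = $59,351.44; lead counsel retains $156,188.00 − $59,351.44 = $96,836.56.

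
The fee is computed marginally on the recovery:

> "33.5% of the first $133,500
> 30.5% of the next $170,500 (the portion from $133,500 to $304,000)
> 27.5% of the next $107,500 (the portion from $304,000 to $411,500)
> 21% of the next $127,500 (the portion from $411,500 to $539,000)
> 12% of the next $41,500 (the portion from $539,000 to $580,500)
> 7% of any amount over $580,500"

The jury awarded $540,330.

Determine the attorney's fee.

$153,222.10

First $133,500 at 33.5% = $44,722.50
Next $170,500 at 30.5% = $52,002.50
Next $107,500 at 27.5% = $29,562.50
Next $127,500 at 21% = $26,775.00
Remaining $1,330 at 12% = $159.60
Fee: $44,722.50 + $52,002.50 + $29,562.50 + $26,775.00 + $159.60 = $153,222.10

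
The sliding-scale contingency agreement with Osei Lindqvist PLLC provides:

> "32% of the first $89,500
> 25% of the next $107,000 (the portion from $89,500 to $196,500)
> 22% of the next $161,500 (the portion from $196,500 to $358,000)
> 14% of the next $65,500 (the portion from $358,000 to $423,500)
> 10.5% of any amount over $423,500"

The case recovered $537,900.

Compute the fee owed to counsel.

First $89,500 at 32% = $28,640.00
Next $107,000 at 25% = $26,750.00
Next $161,500 at 22% = $35,530.00
Next $65,500 at 14% = $9,170.00
Remaining $114,400 at 10.5% = $12,012.00
Fee: $28,640.00 + $26,750.00 + $35,530.00 + $9,170.00 + $12,012.00 = $112,102.00

$112,102.00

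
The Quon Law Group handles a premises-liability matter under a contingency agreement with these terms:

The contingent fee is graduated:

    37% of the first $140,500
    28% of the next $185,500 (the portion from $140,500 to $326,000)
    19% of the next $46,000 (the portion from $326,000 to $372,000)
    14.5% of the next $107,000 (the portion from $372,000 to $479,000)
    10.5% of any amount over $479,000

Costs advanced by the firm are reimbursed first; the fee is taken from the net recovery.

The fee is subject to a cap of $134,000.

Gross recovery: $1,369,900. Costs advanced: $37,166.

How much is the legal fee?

Fee base (net of costs): $1,369,900 − $37,166 = $1,332,734
First $140,500 at 37% = $51,985.00
Next $185,500 at 28% = $51,940.00
Next $46,000 at 19% = $8,740.00
Next $107,000 at 14.5% = $15,515.00
Remaining $853,734 at 10.5% = $89,642.07
Fee: $51,985.00 + $51,940.00 + $8,740.00 + $15,515.00 + $89,642.07 = $217,822.07
$217,822.07 exceeds the $134,000 cap, so the fee is capped at $134,000.00.

$134,000.00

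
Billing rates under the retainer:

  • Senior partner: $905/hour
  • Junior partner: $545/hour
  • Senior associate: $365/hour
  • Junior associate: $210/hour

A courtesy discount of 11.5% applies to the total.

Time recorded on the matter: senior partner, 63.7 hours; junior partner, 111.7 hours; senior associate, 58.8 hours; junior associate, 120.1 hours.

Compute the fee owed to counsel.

Senior partner: 63.7 × $905 = $57,648.50
Junior partner: 111.7 × $545 = $60,876.50
Senior associate: 58.8 × $365 = $21,462.00
Junior associate: 120.1 × $210 = $25,221.00
Subtotal: $165,208.00
Less 11.5% discount: −$18,998.92
Total: $165,208.00 − $18,998.92 = $146,209.08

$146,209.08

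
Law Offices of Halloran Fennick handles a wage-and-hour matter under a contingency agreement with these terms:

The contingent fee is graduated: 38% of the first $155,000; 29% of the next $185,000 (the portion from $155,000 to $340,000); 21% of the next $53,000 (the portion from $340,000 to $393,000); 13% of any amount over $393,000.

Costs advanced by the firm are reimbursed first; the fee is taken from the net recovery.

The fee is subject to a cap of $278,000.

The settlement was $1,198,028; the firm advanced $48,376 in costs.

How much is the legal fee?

$222,044.76

Fee base (net of costs): $1,198,028 − $48,376 = $1,149,652
First $155,000 at 38% = $58,900.00
Next $185,000 at 29% = $53,650.00
Next $53,000 at 21% = $11,130.00
Remaining $756,652 at 13% = $98,364.76
Fee: $58,900.00 + $53,650.00 + $11,130.00 + $98,364.76 = $222,044.76
$222,044.76 is under the $278,000 cap.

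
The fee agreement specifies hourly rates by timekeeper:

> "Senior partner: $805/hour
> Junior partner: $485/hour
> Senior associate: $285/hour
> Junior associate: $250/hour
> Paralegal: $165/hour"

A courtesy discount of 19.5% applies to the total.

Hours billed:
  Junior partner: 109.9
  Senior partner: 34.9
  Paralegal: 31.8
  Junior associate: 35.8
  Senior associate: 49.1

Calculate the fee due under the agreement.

$88,217.13

Senior partner: 34.9 × $805 = $28,094.50
Junior partner: 109.9 × $485 = $53,301.50
Senior associate: 49.1 × $285 = $13,993.50
Junior associate: 35.8 × $250 = $8,950.00
Paralegal: 31.8 × $165 = $5,247.00
Subtotal: $109,586.50
Less 19.5% discount: −$21,369.37
Total: $109,586.50 − $21,369.37 = $88,217.13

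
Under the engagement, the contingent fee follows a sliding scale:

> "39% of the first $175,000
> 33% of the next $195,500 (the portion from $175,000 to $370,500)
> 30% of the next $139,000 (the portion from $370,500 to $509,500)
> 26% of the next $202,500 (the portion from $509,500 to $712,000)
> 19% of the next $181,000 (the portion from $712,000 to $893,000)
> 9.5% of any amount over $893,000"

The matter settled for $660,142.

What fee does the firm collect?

$213,631.92

First $175,000 at 39% = $68,250.00
Next $195,500 at 33% = $64,515.00
Next $139,000 at 30% = $41,700.00
Remaining $150,642 at 26% = $39,166.92
Fee: $68,250.00 + $64,515.00 + $41,700.00 + $39,166.92 = $213,631.92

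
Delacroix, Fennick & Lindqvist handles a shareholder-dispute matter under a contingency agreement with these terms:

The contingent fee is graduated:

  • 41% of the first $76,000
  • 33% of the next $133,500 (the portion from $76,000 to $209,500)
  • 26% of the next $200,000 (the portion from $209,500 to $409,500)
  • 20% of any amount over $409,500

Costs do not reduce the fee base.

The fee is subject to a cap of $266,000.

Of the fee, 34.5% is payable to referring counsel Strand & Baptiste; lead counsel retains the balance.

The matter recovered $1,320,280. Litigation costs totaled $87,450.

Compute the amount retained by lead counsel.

$174,230.00

Fee base is the gross recovery, $1,320,280; costs are reimbursed separately.
First $76,000 at 41% = $31,160.00
Next $133,500 at 33% = $44,055.00
Next $200,000 at 26% = $52,000.00
Remaining $910,780 at 20% = $182,156.00
Fee: $31,160.00 + $44,055.00 + $52,000.00 + $182,156.00 = $309,371.00
$309,371.00 exceeds the $266,000 cap, so the fee is capped at $266,000.00.
Referral share: 34.5% of $266,000.00 = $91,770.00; lead counsel retains $266,000.00 − $91,770.00 = $174,230.00.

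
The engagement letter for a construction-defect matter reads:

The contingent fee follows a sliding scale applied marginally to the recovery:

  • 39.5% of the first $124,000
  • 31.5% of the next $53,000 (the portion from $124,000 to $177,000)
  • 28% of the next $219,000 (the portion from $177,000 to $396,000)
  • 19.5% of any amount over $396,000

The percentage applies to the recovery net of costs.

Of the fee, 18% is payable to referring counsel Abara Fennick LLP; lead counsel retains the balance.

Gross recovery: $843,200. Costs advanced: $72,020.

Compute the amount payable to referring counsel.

Fee base (net of costs): $843,200 − $72,020 = $771,180
First $124,000 at 39.5% = $48,980.00
Next $53,000 at 31.5% = $16,695.00
Next $219,000 at 28% = $61,320.00
Remaining $375,180 at 19.5% = $73,160.10
Fee: $48,980.00 + $16,695.00 + $61,320.00 + $73,160.10 = $200,155.10
Referral share: 18% of $200,155.10 = $36,027.92; lead counsel retains $200,155.10 − $36,027.92 = $164,127.18.

$36,027.92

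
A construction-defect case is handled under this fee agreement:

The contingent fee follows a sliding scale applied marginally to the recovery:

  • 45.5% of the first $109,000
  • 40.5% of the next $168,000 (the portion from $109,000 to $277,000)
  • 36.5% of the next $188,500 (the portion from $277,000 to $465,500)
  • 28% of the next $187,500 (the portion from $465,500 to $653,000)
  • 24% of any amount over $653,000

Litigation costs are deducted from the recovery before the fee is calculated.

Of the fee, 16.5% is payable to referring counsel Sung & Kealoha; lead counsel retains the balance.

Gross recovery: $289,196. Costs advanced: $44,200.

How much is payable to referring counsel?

$17,271.11

Fee base (net of costs): $289,196 − $44,200 = $244,996
First $109,000 at 45.5% = $49,595.00
Remaining $135,996 at 40.5% = $55,078.38
Fee: $49,595.00 + $55,078.38 = $104,673.38
Referral share: 16.5% of $104,673.38 = $17,271.11; lead counsel retains $104,673.38 − $17,271.11 = $87,402.27.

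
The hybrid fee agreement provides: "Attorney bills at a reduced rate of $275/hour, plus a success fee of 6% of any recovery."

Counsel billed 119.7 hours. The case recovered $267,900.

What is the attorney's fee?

$48,991.50

Hourly: 119.7 × $275 = $32,917.50
Success fee: 6% of $267,900 = $16,074.00
Total: $32,917.50 + $16,074.00 = $48,991.50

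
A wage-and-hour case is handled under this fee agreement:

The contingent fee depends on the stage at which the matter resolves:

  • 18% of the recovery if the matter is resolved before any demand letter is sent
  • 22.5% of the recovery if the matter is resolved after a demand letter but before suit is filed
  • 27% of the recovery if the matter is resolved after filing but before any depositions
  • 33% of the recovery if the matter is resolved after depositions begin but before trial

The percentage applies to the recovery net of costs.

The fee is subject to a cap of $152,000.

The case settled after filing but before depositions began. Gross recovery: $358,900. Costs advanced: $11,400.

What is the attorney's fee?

Fee base (net of costs): $358,900 − $11,400 = $347,500
The matter settled after filing but before depositions began, so the 27% rate applies.
$347,500 × 27% = $93,825.00
$93,825.00 is under the $152,000 cap.

$93,825.00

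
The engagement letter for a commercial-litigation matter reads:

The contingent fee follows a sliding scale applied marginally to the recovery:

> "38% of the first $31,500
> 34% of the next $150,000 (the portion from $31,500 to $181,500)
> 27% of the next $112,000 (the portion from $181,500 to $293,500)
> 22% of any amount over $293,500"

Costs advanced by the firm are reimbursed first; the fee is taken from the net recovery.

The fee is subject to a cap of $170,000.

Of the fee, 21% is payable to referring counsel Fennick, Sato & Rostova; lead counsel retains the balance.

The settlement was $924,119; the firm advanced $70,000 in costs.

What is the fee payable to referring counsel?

Fee base (net of costs): $924,119 − $70,000 = $854,119
First $31,500 at 38% = $11,970.00
Next $150,000 at 34% = $51,000.00
Next $112,000 at 27% = $30,240.00
Remaining $560,619 at 22% = $123,336.18
Fee: $11,970.00 + $51,000.00 + $30,240.00 + $123,336.18 = $216,546.18
$216,546.18 exceeds the $170,000 cap, so the fee is capped at $170,000.00.
Referral share: 21% of $170,000.00 = $35,700.00; lead counsel retains $170,000.00 − $35,700.00 = $134,300.00.

$35,700.00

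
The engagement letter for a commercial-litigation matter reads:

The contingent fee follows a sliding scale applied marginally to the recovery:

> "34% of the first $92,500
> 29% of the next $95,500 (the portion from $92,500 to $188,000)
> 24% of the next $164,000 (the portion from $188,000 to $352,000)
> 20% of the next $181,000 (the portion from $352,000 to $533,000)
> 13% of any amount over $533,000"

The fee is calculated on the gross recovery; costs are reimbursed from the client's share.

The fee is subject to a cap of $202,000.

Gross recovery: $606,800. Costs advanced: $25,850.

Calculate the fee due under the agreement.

Fee base is the gross recovery, $606,800; costs are reimbursed separately.
First $92,500 at 34% = $31,450.00
Next $95,500 at 29% = $27,695.00
Next $164,000 at 24% = $39,360.00
Next $181,000 at 20% = $36,200.00
Remaining $73,800 at 13% = $9,594.00
Fee: $31,450.00 + $27,695.00 + $39,360.00 + $36,200.00 + $9,594.00 = $144,299.00
$144,299.00 is under the $202,000 cap.

$144,299.00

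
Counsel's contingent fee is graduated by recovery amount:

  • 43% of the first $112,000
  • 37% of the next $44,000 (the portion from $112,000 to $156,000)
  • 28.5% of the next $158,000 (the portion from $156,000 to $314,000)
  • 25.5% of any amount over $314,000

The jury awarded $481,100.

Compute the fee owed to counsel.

First $112,000 at 43% = $48,160.00
Next $44,000 at 37% = $16,280.00
Next $158,000 at 28.5% = $45,030.00
Remaining $167,100 at 25.5% = $42,610.50
Fee: $48,160.00 + $16,280.00 + $45,030.00 + $42,610.50 = $152,080.50

$152,080.50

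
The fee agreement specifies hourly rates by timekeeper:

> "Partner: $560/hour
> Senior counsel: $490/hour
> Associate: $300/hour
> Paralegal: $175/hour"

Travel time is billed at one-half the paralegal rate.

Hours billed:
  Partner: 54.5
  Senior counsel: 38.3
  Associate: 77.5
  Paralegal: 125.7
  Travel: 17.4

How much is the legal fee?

$96,057.00

Partner: 54.5 × $560 = $30,520.00
Senior counsel: 38.3 × $490 = $18,767.00
Associate: 77.5 × $300 = $23,250.00
Paralegal: 125.7 × $175 = $21,997.50
Subtotal: $30,520.00 + $18,767.00 + $23,250.00 + $21,997.50 = $94,534.50
Travel: 17.4 × ($175 ÷ 2) = 17.4 × $87.50 = $1,522.50
Total: $94,534.50 + $1,522.50 = $96,057.00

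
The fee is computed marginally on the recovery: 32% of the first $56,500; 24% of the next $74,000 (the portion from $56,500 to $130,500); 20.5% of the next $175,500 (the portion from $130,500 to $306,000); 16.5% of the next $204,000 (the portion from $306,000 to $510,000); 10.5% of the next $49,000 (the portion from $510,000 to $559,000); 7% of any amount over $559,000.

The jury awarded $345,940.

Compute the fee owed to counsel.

$78,407.60

First $56,500 at 32% = $18,080.00
Next $74,000 at 24% = $17,760.00
Next $175,500 at 20.5% = $35,977.50
Remaining $39,940 at 16.5% = $6,590.10
Fee: $18,080.00 + $17,760.00 + $35,977.50 + $6,590.10 = $78,407.60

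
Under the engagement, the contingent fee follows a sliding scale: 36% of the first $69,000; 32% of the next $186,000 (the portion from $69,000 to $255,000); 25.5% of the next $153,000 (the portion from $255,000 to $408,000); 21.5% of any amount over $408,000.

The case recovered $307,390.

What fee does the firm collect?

First $69,000 at 36% = $24,840.00
Next $186,000 at 32% = $59,520.00
Remaining $52,390 at 25.5% = $13,359.45
Fee: $24,840.00 + $59,520.00 + $13,359.45 = $97,719.45

$97,719.45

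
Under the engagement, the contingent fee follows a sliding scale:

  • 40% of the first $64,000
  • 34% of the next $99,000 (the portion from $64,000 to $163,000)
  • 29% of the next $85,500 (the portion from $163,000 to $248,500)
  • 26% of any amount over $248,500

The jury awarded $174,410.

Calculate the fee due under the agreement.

First $64,000 at 40% = $25,600.00
Next $99,000 at 34% = $33,660.00
Remaining $11,410 at 29% = $3,308.90
Fee: $25,600.00 + $33,660.00 + $3,308.90 = $62,568.90

$62,568.90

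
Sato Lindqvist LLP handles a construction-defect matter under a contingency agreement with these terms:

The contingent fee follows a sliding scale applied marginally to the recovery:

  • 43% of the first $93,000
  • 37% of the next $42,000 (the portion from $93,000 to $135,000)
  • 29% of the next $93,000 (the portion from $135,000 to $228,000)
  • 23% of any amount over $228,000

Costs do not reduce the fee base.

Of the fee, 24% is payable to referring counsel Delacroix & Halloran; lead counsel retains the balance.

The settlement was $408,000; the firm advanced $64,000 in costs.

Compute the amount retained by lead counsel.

Fee base is the gross recovery, $408,000; costs are reimbursed separately.
First $93,000 at 43% = $39,990.00
Next $42,000 at 37% = $15,540.00
Next $93,000 at 29% = $26,970.00
Remaining $180,000 at 23% = $41,400.00
Fee: $39,990.00 + $15,540.00 + $26,970.00 + $41,400.00 = $123,900.00
Referral share: 24% of $123,900.00 = $29,736.00; lead counsel retains $123,900.00 − $29,736.00 = $94,164.00.

$94,164.00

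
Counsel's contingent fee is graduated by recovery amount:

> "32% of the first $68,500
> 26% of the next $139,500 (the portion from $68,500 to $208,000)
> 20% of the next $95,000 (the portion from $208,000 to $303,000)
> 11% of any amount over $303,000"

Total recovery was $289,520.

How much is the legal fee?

$74,494.00

First $68,500 at 32% = $21,920.00
Next $139,500 at 26% = $36,270.00
Remaining $81,520 at 20% = $16,304.00
Fee: $21,920.00 + $36,270.00 + $16,304.00 = $74,494.00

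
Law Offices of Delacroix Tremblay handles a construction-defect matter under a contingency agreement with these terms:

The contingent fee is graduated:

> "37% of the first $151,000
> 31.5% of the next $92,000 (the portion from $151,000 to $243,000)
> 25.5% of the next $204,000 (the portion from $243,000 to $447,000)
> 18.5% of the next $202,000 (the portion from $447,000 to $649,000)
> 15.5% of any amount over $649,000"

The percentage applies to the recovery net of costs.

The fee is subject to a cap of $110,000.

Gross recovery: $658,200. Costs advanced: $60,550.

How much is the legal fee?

$110,000.00

Fee base (net of costs): $658,200 − $60,550 = $597,650
First $151,000 at 37% = $55,870.00
Next $92,000 at 31.5% = $28,980.00
Next $204,000 at 25.5% = $52,020.00
Remaining $150,650 at 18.5% = $27,870.25
Fee: $55,870.00 + $28,980.00 + $52,020.00 + $27,870.25 = $164,740.25
$164,740.25 exceeds the $110,000 cap, so the fee is capped at $110,000.00.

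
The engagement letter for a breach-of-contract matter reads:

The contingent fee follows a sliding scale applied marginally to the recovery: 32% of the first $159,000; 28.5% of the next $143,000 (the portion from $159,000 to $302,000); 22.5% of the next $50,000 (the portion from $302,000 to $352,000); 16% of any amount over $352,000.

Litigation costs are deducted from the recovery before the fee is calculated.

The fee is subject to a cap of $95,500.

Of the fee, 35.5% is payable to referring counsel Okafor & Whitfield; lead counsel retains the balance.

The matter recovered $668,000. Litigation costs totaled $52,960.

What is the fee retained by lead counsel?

$61,597.50

Fee base (net of costs): $668,000 − $52,960 = $615,040
First $159,000 at 32% = $50,880.00
Next $143,000 at 28.5% = $40,755.00
Next $50,000 at 22.5% = $11,250.00
Remaining $263,040 at 16% = $42,086.40
Fee: $50,880.00 + $40,755.00 + $11,250.00 + $42,086.40 = $144,971.40
$144,971.40 exceeds the $95,500 cap, so the fee is capped at $95,500.00.
Referral share: 35.5% of $95,500.00 = $33,902.50; lead counsel retains $95,500.00 − $33,902.50 = $61,597.50.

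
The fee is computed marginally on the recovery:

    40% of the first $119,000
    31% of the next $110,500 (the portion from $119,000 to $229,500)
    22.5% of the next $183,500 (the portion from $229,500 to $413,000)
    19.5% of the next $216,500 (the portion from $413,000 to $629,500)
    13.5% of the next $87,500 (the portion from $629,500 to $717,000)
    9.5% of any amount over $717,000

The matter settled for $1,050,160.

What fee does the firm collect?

First $119,000 at 40% = $47,600.00
Next $110,500 at 31% = $34,255.00
Next $183,500 at 22.5% = $41,287.50
Next $216,500 at 19.5% = $42,217.50
Next $87,500 at 13.5% = $11,812.50
Remaining $333,160 at 9.5% = $31,650.20
Fee: $47,600.00 + $34,255.00 + $41,287.50 + $42,217.50 + $11,812.50 + $31,650.20 = $208,822.70

$208,822.70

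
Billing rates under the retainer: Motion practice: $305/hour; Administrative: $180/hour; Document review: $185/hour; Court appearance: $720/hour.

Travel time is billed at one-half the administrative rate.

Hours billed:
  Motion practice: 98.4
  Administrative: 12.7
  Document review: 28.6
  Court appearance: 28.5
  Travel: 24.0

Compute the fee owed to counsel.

$60,269.00

Motion practice: 98.4 × $305 = $30,012.00
Administrative: 12.7 × $180 = $2,286.00
Document review: 28.6 × $185 = $5,291.00
Court appearance: 28.5 × $720 = $20,520.00
Subtotal: $30,012.00 + $2,286.00 + $5,291.00 + $20,520.00 = $58,109.00
Travel: 24.0 × ($180 ÷ 2) = 24.0 × $90.00 = $2,160.00
Total: $58,109.00 + $2,160.00 = $60,269.00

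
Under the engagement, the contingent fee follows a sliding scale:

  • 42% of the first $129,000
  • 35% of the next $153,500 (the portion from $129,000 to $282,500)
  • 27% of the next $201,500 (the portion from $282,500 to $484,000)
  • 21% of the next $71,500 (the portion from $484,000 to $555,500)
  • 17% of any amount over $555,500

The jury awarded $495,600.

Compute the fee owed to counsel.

$164,746.00

First $129,000 at 42% = $54,180.00
Next $153,500 at 35% = $53,725.00
Next $201,500 at 27% = $54,405.00
Remaining $11,600 at 21% = $2,436.00
Fee: $54,180.00 + $53,725.00 + $54,405.00 + $2,436.00 = $164,746.00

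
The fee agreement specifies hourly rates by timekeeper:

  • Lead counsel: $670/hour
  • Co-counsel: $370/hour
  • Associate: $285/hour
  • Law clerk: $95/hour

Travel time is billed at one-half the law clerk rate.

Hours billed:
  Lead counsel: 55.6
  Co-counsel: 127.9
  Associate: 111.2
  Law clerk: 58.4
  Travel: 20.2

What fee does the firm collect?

$122,774.50

Lead counsel: 55.6 × $670 = $37,252.00
Co-counsel: 127.9 × $370 = $47,323.00
Associate: 111.2 × $285 = $31,692.00
Law clerk: 58.4 × $95 = $5,548.00
Subtotal: $37,252.00 + $47,323.00 + $31,692.00 + $5,548.00 = $121,815.00
Travel: 20.2 × ($95 ÷ 2) = 20.2 × $47.50 = $959.50
Total: $121,815.00 + $959.50 = $122,774.50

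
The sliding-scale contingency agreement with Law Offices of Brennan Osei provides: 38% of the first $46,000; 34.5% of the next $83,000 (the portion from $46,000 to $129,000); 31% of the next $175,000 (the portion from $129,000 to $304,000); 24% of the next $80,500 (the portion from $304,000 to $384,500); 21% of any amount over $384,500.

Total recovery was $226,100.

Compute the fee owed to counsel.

$76,216.00

First $46,000 at 38% = $17,480.00
Next $83,000 at 34.5% = $28,635.00
Remaining $97,100 at 31% = $30,101.00
Fee: $17,480.00 + $28,635.00 + $30,101.00 = $76,216.00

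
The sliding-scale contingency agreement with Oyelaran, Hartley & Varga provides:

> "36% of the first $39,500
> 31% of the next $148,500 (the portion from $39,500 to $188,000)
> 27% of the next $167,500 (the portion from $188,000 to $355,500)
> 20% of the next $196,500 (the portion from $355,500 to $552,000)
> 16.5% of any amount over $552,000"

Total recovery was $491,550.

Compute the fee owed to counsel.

$132,690.00

First $39,500 at 36% = $14,220.00
Next $148,500 at 31% = $46,035.00
Next $167,500 at 27% = $45,225.00
Remaining $136,050 at 20% = $27,210.00
Fee: $14,220.00 + $46,035.00 + $45,225.00 + $27,210.00 = $132,690.00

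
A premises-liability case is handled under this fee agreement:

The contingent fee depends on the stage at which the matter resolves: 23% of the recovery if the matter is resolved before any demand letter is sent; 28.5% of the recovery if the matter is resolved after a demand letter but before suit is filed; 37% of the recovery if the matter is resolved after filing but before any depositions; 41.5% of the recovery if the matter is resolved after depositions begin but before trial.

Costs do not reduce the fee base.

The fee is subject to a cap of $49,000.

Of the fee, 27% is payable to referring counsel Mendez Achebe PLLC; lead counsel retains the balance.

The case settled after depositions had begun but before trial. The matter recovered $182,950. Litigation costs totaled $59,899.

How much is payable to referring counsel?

Fee base is the gross recovery, $182,950; costs are reimbursed separately.
The matter settled after depositions had begun but before trial, so the 41.5% rate applies.
$182,950 × 41.5% = $75,924.25
$75,924.25 exceeds the $49,000 cap, so the fee is capped at $49,000.00.
Referral share: 27% of $49,000.00 = $13,230.00; lead counsel retains $49,000.00 − $13,230.00 = $35,770.00.

$13,230.00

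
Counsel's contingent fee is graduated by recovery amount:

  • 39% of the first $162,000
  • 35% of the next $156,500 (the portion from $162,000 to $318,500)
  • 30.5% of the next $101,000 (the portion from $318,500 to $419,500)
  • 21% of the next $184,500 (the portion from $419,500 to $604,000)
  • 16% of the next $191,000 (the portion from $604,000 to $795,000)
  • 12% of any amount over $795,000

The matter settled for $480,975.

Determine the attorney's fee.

First $162,000 at 39% = $63,180.00
Next $156,500 at 35% = $54,775.00
Next $101,000 at 30.5% = $30,805.00
Remaining $61,475 at 21% = $12,909.75
Fee: $63,180.00 + $54,775.00 + $30,805.00 + $12,909.75 = $161,669.75

$161,669.75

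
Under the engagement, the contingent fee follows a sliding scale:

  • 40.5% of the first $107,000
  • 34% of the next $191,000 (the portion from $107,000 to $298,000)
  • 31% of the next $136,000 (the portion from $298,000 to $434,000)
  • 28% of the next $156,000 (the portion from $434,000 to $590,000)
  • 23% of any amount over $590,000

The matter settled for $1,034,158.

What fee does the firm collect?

$296,271.34

First $107,000 at 40.5% = $43,335.00
Next $191,000 at 34% = $64,940.00
Next $136,000 at 31% = $42,160.00
Next $156,000 at 28% = $43,680.00
Remaining $444,158 at 23% = $102,156.34
Fee: $43,335.00 + $64,940.00 + $42,160.00 + $43,680.00 + $102,156.34 = $296,271.34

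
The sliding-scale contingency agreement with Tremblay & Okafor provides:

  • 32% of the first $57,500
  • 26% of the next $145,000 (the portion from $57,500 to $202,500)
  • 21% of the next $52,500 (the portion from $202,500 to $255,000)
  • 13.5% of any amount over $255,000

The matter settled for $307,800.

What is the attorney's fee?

First $57,500 at 32% = $18,400.00
Next $145,000 at 26% = $37,700.00
Next $52,500 at 21% = $11,025.00
Remaining $52,800 at 13.5% = $7,128.00
Fee: $18,400.00 + $37,700.00 + $11,025.00 + $7,128.00 = $74,253.00

$74,253.00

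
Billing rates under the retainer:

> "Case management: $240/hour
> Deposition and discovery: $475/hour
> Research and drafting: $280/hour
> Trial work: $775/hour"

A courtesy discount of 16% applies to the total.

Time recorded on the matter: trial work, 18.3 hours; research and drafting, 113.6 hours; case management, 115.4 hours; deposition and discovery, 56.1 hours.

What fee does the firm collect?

$84,280.56

Case management: 115.4 × $240 = $27,696.00
Deposition and discovery: 56.1 × $475 = $26,647.50
Research and drafting: 113.6 × $280 = $31,808.00
Trial work: 18.3 × $775 = $14,182.50
Subtotal: $100,334.00
Less 16% discount: −$16,053.44
Total: $100,334.00 − $16,053.44 = $84,280.56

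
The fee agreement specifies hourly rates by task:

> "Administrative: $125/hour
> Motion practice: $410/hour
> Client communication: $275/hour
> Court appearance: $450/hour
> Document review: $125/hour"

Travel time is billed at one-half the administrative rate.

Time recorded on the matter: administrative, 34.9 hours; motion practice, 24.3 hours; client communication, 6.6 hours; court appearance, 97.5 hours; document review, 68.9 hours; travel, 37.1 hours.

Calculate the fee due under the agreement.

$70,946.75

Administrative: 34.9 × $125 = $4,362.50
Motion practice: 24.3 × $410 = $9,963.00
Client communication: 6.6 × $275 = $1,815.00
Court appearance: 97.5 × $450 = $43,875.00
Document review: 68.9 × $125 = $8,612.50
Subtotal: $4,362.50 + $9,963.00 + $1,815.00 + $43,875.00 + $8,612.50 = $68,628.00
Travel: 37.1 × ($125 ÷ 2) = 37.1 × $62.50 = $2,318.75
Total: $68,628.00 + $2,318.75 = $70,946.75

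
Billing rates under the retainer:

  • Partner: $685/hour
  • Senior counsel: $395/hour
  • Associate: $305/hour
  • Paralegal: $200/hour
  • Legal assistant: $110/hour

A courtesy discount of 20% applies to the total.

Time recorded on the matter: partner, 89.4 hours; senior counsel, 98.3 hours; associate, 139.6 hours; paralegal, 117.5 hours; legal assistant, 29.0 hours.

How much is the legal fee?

$135,468.40

Partner: 89.4 × $685 = $61,239.00
Senior counsel: 98.3 × $395 = $38,828.50
Associate: 139.6 × $305 = $42,578.00
Paralegal: 117.5 × $200 = $23,500.00
Legal assistant: 29.0 × $110 = $3,190.00
Subtotal: $169,335.50
Less 20% discount: −$33,867.10
Total: $169,335.50 − $33,867.10 = $135,468.40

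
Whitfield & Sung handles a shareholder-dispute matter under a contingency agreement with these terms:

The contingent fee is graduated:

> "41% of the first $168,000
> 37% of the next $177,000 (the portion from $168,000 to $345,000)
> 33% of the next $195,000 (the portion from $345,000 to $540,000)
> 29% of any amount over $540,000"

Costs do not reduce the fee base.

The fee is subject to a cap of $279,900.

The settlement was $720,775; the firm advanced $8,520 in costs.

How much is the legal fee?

$251,144.75

Fee base is the gross recovery, $720,775; costs are reimbursed separately.
First $168,000 at 41% = $68,880.00
Next $177,000 at 37% = $65,490.00
Next $195,000 at 33% = $64,350.00
Remaining $180,775 at 29% = $52,424.75
Fee: $68,880.00 + $65,490.00 + $64,350.00 + $52,424.75 = $251,144.75
$251,144.75 is under the $279,900 cap.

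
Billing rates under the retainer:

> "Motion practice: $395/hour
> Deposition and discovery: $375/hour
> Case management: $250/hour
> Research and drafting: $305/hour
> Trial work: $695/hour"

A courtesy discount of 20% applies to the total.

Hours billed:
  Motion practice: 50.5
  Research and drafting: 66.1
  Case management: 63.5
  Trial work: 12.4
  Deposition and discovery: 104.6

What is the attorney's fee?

Motion practice: 50.5 × $395 = $19,947.50
Deposition and discovery: 104.6 × $375 = $39,225.00
Case management: 63.5 × $250 = $15,875.00
Research and drafting: 66.1 × $305 = $20,160.50
Trial work: 12.4 × $695 = $8,618.00
Subtotal: $103,826.00
Less 20% discount: −$20,765.20
Total: $103,826.00 − $20,765.20 = $83,060.80

$83,060.80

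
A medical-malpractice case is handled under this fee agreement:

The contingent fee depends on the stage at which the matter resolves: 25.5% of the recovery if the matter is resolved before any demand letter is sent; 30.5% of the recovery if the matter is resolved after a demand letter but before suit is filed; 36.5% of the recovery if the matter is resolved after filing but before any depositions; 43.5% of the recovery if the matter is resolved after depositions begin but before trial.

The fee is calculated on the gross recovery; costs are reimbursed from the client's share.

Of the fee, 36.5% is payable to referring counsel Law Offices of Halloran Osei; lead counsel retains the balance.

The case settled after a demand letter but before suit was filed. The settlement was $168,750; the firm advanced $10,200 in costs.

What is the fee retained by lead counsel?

Fee base is the gross recovery, $168,750; costs are reimbursed separately.
The matter settled after a demand letter but before suit was filed, so the 30.5% rate applies.
$168,750 × 30.5% = $51,468.75
Referral share: 36.5% of $51,468.75 = $18,786.09; lead counsel retains $51,468.75 − $18,786.09 = $32,682.66.

$32,682.66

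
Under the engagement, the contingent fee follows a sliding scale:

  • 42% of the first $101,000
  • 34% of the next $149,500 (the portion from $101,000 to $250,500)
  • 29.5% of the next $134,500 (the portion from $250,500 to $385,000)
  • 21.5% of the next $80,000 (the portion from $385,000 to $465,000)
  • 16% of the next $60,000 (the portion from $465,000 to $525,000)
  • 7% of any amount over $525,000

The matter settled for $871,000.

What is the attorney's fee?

$183,947.50

First $101,000 at 42% = $42,420.00
Next $149,500 at 34% = $50,830.00
Next $134,500 at 29.5% = $39,677.50
Next $80,000 at 21.5% = $17,200.00
Next $60,000 at 16% = $9,600.00
Remaining $346,000 at 7% = $24,220.00
Fee: $42,420.00 + $50,830.00 + $39,677.50 + $17,200.00 + $9,600.00 + $24,220.00 = $183,947.50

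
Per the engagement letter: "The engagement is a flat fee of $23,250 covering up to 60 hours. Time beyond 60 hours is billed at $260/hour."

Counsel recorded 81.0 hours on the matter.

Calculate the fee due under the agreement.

$28,710.00

Flat fee: $23,250.00
Excess hours: 81.0 − 60 = 21.0
Overrun: 21.0 × $260 = $5,460.00
Total: $23,250.00 + $5,460.00 = $28,710.00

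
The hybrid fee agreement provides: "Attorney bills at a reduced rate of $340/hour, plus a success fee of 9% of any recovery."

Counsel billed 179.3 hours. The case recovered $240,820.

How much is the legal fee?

$82,635.80

Hourly: 179.3 × $340 = $60,962.00
Success fee: 9% of $240,820 = $21,673.80
Total: $60,962.00 + $21,673.80 = $82,635.80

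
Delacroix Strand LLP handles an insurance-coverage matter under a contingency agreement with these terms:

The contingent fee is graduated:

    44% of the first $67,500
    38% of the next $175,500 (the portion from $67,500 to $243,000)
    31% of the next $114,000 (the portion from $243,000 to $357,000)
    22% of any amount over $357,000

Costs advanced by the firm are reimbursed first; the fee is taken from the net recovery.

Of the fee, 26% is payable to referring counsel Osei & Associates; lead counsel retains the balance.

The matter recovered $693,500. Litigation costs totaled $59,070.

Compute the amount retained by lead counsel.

Fee base (net of costs): $693,500 − $59,070 = $634,430
First $67,500 at 44% = $29,700.00
Next $175,500 at 38% = $66,690.00
Next $114,000 at 31% = $35,340.00
Remaining $277,430 at 22% = $61,034.60
Fee: $29,700.00 + $66,690.00 + $35,340.00 + $61,034.60 = $192,764.60
Referral share: 26% of $192,764.60 = $50,118.80; lead counsel retains $192,764.60 − $50,118.80 = $142,645.80.

$142,645.80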